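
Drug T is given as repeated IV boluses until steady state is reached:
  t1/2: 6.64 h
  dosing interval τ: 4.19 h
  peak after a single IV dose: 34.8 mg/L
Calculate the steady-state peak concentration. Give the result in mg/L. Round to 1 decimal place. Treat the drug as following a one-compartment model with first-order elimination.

k = ln2 / t½ = 0.693147 / 6.64 = 0.1044 h⁻¹
e^(−kτ) = e^(−0.1044 × 4.19) = 0.6457
Accumulation ratio R = 1 / (1 − e^(−kτ)) = 1 / (1 − 0.6457) = 2.822
Steady-state peak = C₀ × R = 34.8 × 2.822 = 98.21 mg/L

98.2 mg/L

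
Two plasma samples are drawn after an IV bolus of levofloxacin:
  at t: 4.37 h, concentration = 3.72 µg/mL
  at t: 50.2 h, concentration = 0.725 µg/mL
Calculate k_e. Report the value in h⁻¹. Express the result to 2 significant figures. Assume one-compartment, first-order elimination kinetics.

k = ln(C₁/C₂) / (t₂ − t₁) = ln(3.72/0.725) / (50.2 − 4.37)
  = 1.635 / 45.83 = 0.03568 h⁻¹

0.036 h⁻¹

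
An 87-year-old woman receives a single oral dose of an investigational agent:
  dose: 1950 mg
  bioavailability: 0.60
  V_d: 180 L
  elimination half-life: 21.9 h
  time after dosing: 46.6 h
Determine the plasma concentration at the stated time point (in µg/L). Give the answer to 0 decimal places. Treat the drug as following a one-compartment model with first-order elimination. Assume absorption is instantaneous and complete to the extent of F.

1487 µg/L

Amount reaching circulation = F × Dose = 0.60 × 1950 = 1170 mg
C₀ = F·Dose / Vd = 1170 / 180 = 6.500 mg/L
k = ln2 / t½ = 0.693147 / 21.9 = 0.03165 h⁻¹
C = C₀ · e^(−k·t) = 6.500 × e^(−0.03165 × 46.6)
  = 6.500 × 0.2288 = 1.487 mg/L
Convert: 1.487 mg/L × 1000 = 1487 µg/L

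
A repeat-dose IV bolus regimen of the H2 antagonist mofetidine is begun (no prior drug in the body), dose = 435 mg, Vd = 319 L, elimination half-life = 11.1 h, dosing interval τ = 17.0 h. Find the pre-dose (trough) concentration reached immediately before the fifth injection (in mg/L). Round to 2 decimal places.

C₀ per dose = Dose / Vd = 435 / 319 = 1.364 mg/L
k = ln2 / t½ = 0.693147 / 11.1 = 0.06245 h⁻¹
Fraction remaining after one interval: r = e^(−kτ) = e^(−0.06245 × 17.0) = 0.3459
Before dose 5, 4 doses have been given (aged 1τ, 2τ, 3τ, 4τ).
C_trough = C₀ × (r + r² + … + r^4) = C₀ × r(1−r^4)/(1−r)
        = 1.364 × 0.3459 × (1 − 0.01432) / (1 − 0.3459) = 0.7110 mg/L

0.71 mg/L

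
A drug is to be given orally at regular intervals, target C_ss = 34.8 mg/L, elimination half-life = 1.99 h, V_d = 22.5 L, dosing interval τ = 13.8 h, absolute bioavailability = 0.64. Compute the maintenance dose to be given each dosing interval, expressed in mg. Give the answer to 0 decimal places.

k = ln2 / t½ = 0.693147 / 1.99 = 0.3483 h⁻¹
CL = k × Vd = 0.3483 × 22.5 = 7.837 L/h
At steady state, F × (Dose/τ) = Css × CL.
Dose = Css × CL × τ / F = 34.8 × 7.837 × 13.8 / 0.64 = 5881 mg

5881 mg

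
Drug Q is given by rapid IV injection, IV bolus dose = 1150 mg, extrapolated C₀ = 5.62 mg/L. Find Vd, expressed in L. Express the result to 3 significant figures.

205 L

Vd = Dose / C₀ = 1150 / 5.62 = 204.6 L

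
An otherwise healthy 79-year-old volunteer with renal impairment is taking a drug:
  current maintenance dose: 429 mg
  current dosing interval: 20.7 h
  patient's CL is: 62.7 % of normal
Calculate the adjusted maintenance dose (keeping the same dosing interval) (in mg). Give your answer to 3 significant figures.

269 mg

To keep the same average steady-state level, dosing rate must scale with clearance.
CL ratio = 62.7 / 100 = 0.6270
New dose (same interval) = 429 × 0.6270 = 269.0 mg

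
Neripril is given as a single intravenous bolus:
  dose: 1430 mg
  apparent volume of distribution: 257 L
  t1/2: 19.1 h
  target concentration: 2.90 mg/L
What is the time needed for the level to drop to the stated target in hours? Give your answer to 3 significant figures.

C₀ = Dose / Vd = 1430 / 257 = 5.564 mg/L
k = ln2 / t½ = 0.693147 / 19.1 = 0.03629 h⁻¹
t = ln(C₀ / C) / k = ln(5.564 / 2.90) / 0.03629
  = ln(1.919) / 0.03629 = 0.6518 / 0.03629 = 17.96 h

18.0 h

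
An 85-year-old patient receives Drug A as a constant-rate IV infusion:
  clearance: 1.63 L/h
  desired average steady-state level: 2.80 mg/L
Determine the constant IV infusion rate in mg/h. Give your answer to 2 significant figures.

4.6 mg/h

At steady state, infusion rate R₀ = Css × CL = 2.80 × 1.630 = 4.564 mg/h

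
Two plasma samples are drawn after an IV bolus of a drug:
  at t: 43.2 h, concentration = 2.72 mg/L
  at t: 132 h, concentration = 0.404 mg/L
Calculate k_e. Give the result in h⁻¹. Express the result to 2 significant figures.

k = ln(C₁/C₂) / (t₂ − t₁) = ln(2.72/0.404) / (132 − 43.2)
  = 1.907 / 88.80 = 0.02148 h⁻¹

0.021 h⁻¹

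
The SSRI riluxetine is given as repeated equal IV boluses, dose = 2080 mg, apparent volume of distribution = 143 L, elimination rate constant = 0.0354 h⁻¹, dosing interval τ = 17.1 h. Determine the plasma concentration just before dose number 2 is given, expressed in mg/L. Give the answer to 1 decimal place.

7.9 mg/L

C₀ per dose = Dose / Vd = 2080 / 143 = 14.55 mg/L
Fraction remaining after one interval: r = e^(−kτ) = e^(−0.03540 × 17.1) = 0.5459
Before dose 2, 1 dose has been given (aged 1τ).
C_trough = C₀ × r = 14.55 × 0.5459 = 7.943 mg/L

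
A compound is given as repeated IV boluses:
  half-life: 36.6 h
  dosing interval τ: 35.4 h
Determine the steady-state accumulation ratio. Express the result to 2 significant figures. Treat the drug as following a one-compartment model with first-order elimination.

2.0

k = ln2 / t½ = 0.693147 / 36.6 = 0.01894 h⁻¹
e^(−kτ) = e^(−0.01894 × 35.4) = 0.5115
Accumulation ratio R = 1 / (1 − e^(−kτ)) = 1 / (1 − 0.5115) = 2.047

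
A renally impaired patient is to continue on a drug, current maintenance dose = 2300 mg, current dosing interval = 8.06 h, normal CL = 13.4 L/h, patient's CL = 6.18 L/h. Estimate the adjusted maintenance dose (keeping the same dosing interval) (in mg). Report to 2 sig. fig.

1100 mg

To keep the same average steady-state level, dosing rate must scale with clearance.
CL ratio = 6.18 / 13.4 = 0.4612
New dose (same interval) = 2300 × 0.4612 = 1061 mg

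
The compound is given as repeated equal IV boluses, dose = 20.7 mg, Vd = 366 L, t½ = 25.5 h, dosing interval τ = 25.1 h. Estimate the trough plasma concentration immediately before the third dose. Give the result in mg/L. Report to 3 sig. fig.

0.0430 mg/L

C₀ per dose = Dose / Vd = 20.7 / 366 = 0.05656 mg/L
k = ln2 / t½ = 0.693147 / 25.5 = 0.02718 h⁻¹
Fraction remaining after one interval: r = e^(−kτ) = e^(−0.02718 × 25.1) = 0.5055
Before dose 3, 2 doses have been given (aged 1τ, 2τ).
C_trough = C₀ × (r + r²) = 0.05656 × (0.5055 + 0.2555) = 0.04304 mg/L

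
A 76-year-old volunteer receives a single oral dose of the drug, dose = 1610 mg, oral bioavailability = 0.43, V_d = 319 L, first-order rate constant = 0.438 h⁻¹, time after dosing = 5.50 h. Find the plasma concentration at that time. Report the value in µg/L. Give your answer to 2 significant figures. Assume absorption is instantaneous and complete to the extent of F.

Amount reaching circulation = F × Dose = 0.43 × 1610 = 692.3 mg
C₀ = F·Dose / Vd = 692.3 / 319 = 2.170 mg/L
C = C₀ · e^(−k·t) = 2.170 × e^(−0.4380 × 5.50)
  = 2.170 × 0.08991 = 0.1951 mg/L
Convert: 0.1951 mg/L × 1000 = 195.1 µg/L

200 µg/L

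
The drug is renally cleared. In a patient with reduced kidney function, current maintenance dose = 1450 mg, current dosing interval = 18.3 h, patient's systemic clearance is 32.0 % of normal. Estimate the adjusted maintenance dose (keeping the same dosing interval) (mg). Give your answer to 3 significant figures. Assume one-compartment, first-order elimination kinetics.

To keep the same average steady-state level, dosing rate must scale with clearance.
CL ratio = 32.0 / 100 = 0.3200
New dose (same interval) = 1450 × 0.3200 = 464.0 mg

464 mg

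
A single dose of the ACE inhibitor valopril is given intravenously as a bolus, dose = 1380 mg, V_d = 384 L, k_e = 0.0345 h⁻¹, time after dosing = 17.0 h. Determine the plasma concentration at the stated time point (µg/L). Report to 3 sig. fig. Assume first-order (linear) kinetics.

2000 µg/L

C₀ = Dose / Vd = 1380 / 384 = 3.594 mg/L
C = C₀ · e^(−k·t) = 3.594 × e^(−0.03450 × 17.0)
  = 3.594 × 0.5563 = 1.999 mg/L
Convert: 1.999 mg/L × 1000 = 1999 µg/L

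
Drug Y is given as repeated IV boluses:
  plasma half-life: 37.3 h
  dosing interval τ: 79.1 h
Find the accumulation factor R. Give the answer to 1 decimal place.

1.3

k = ln2 / t½ = 0.693147 / 37.3 = 0.01858 h⁻¹
e^(−kτ) = e^(−0.01858 × 79.1) = 0.2300
Accumulation ratio R = 1 / (1 − e^(−kτ)) = 1 / (1 − 0.2300) = 1.299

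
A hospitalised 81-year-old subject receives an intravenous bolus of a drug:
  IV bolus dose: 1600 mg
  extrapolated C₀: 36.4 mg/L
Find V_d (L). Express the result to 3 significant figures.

Vd = Dose / C₀ = 1600 / 36.4 = 43.96 L

44.0 L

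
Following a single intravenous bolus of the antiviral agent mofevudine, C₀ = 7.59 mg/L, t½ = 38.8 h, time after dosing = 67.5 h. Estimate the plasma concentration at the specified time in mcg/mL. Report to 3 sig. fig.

2.27 mcg/mL

k = ln2 / t½ = 0.693147 / 38.8 = 0.01786 h⁻¹
C = C₀ · e^(−k·t) = 7.590 × e^(−0.01786 × 67.5)
  = 7.590 × 0.2995 = 2.273 mg/L
(2.273 mg/L = 2.273 mcg/mL)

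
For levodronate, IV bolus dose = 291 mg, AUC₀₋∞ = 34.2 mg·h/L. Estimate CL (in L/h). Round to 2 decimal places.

8.51 L/h

CL = Dose / AUC = 291 / 34.2 = 8.509 L/h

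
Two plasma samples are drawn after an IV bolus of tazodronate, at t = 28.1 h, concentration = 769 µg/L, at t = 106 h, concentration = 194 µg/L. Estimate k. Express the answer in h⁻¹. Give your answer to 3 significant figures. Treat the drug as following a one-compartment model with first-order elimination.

k = ln(C₁/C₂) / (t₂ − t₁) = ln(769/194) / (106 − 28.1)
  = 1.377 / 77.90 = 0.01768 h⁻¹

0.0177 h⁻¹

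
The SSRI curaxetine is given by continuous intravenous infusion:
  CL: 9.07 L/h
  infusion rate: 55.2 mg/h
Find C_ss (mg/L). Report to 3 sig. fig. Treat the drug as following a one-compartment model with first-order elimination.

At steady state Css = R₀ / CL = 55.2 / 9.070 = 6.086 mg/L

6.09 mg/L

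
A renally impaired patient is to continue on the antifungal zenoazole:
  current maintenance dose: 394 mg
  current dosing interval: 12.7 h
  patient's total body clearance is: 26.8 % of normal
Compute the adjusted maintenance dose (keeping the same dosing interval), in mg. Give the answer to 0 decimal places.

106 mg

To keep the same average steady-state level, dosing rate must scale with clearance.
CL ratio = 26.8 / 100 = 0.2680
New dose (same interval) = 394 × 0.2680 = 105.6 mg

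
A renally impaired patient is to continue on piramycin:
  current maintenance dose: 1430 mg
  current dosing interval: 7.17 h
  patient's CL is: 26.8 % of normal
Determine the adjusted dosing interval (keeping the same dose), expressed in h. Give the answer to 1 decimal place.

To keep the same average steady-state level, dosing rate must scale with clearance.
CL ratio = 26.8 / 100 = 0.2680
New interval (same dose) = 7.17 / 0.2680 = 26.75 h

26.8 h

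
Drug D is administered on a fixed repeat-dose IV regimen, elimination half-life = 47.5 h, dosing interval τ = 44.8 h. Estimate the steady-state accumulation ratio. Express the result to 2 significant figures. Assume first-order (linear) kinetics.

k = ln2 / t½ = 0.693147 / 47.5 = 0.01459 h⁻¹
e^(−kτ) = e^(−0.01459 × 44.8) = 0.5202
Accumulation ratio R = 1 / (1 − e^(−kτ)) = 1 / (1 − 0.5202) = 2.084

2.1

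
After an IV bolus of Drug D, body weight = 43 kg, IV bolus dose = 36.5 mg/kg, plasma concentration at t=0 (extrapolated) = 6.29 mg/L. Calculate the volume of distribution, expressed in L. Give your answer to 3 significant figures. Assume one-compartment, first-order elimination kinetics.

250 L

Dose = 36.5 × 43 = 1570 mg
Vd = Dose / C₀ = 1570 / 6.29 = 249.6 L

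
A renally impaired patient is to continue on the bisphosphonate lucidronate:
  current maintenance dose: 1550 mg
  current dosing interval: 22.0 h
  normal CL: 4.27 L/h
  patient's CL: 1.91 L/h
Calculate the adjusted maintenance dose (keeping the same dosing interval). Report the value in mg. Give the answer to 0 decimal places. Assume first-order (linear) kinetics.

693 mg

To keep the same average steady-state level, dosing rate must scale with clearance.
CL ratio = 1.91 / 4.27 = 0.4473
New dose (same interval) = 1550 × 0.4473 = 693.3 mg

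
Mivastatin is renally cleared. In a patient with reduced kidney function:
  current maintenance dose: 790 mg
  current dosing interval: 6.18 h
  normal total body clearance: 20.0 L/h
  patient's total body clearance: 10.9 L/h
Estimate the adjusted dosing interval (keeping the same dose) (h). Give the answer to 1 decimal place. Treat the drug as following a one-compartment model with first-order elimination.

11.3 h

To keep the same average steady-state level, dosing rate must scale with clearance.
CL ratio = 10.9 / 20.0 = 0.5450
New interval (same dose) = 6.18 / 0.5450 = 11.34 h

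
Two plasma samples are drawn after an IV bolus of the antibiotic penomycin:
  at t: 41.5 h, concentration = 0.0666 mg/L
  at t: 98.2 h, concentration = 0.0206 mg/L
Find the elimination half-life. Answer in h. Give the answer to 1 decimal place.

33.5 h

k = ln(C₁/C₂) / (t₂ − t₁) = ln(0.0666/0.0206) / (98.2 − 41.5)
  = 1.173 / 56.70 = 0.02069 h⁻¹
t½ = ln2 / k = 0.693147 / 0.02069 = 33.50 h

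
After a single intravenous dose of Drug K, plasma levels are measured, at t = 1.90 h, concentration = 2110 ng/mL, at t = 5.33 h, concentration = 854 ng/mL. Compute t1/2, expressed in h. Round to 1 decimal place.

k = ln(C₁/C₂) / (t₂ − t₁) = ln(2110/854) / (5.33 − 1.90)
  = 0.9045 / 3.430 = 0.2637 h⁻¹
t½ = ln2 / k = 0.693147 / 0.2637 = 2.629 h

2.6 h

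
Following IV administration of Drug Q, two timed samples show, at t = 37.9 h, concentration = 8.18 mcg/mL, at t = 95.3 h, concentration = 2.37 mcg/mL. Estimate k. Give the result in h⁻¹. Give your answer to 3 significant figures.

k = ln(C₁/C₂) / (t₂ − t₁) = ln(8.18/2.37) / (95.3 − 37.9)
  = 1.239 / 57.40 = 0.02159 h⁻¹

0.0216 h⁻¹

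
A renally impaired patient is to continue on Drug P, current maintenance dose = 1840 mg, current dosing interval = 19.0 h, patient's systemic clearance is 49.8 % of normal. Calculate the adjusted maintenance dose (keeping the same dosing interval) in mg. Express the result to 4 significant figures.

To keep the same average steady-state level, dosing rate must scale with clearance.
CL ratio = 49.8 / 100 = 0.4980
New dose (same interval) = 1840 × 0.4980 = 916.3 mg

916.3 mg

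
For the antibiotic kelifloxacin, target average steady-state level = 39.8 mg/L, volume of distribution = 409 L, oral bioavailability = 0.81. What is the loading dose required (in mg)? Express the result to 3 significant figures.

20100 mg

LD = Css × Vd / F = 39.8 × 409 / 0.81 = 20100 mg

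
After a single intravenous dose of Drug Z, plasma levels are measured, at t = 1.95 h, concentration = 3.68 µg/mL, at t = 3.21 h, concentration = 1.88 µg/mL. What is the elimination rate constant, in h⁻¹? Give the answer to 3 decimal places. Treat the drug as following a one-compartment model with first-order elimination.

0.533 h⁻¹

k = ln(C₁/C₂) / (t₂ − t₁) = ln(3.68/1.88) / (3.21 − 1.95)
  = 0.6716 / 1.260 = 0.5330 h⁻¹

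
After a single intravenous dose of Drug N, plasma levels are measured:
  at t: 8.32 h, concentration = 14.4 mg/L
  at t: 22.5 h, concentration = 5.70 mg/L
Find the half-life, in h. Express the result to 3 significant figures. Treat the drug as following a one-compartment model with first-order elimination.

k = ln(C₁/C₂) / (t₂ − t₁) = ln(14.4/5.70) / (22.5 − 8.32)
  = 0.9268 / 14.18 = 0.06536 h⁻¹
t½ = ln2 / k = 0.693147 / 0.06536 = 10.61 h

10.6 h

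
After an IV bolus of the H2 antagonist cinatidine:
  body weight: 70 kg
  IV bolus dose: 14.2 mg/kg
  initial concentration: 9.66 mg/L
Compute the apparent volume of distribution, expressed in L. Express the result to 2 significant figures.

Dose = 14.2 × 70 = 994.0 mg
Vd = Dose / C₀ = 994.0 / 9.66 = 102.9 L

100 L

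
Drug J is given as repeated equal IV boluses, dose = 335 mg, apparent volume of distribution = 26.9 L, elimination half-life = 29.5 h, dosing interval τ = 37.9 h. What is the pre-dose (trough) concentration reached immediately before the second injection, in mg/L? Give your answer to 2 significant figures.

5.1 mg/L

C₀ per dose = Dose / Vd = 335 / 26.9 = 12.45 mg/L
k = ln2 / t½ = 0.693147 / 29.5 = 0.02350 h⁻¹
Fraction remaining after one interval: r = e^(−kτ) = e^(−0.02350 × 37.9) = 0.4104
Before dose 2, 1 dose has been given (aged 1τ).
C_trough = C₀ × r = 12.45 × 0.4104 = 5.109 mg/L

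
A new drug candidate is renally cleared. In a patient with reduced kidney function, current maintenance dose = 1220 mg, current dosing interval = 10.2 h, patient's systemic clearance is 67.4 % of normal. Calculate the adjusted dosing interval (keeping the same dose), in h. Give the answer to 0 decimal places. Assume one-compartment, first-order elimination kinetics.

15 h

To keep the same average steady-state level, dosing rate must scale with clearance.
CL ratio = 67.4 / 100 = 0.6740
New interval (same dose) = 10.2 / 0.6740 = 15.13 h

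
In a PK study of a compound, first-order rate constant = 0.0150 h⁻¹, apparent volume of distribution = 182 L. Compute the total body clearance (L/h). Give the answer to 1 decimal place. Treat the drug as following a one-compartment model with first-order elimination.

2.7 L/h

CL = k × Vd = 0.0150 × 182 = 2.730 L/h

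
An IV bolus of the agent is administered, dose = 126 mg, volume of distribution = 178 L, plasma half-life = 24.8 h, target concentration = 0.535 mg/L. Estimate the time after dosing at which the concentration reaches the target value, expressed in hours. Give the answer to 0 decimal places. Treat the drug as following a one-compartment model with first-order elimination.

C₀ = Dose / Vd = 126.0 / 178 = 0.7079 mg/L
k = ln2 / t½ = 0.693147 / 24.8 = 0.02795 h⁻¹
t = ln(C₀ / C) / k = ln(0.7079 / 0.535) / 0.02795
  = ln(1.323) / 0.02795 = 0.2799 / 0.02795 = 10.01 h

10 h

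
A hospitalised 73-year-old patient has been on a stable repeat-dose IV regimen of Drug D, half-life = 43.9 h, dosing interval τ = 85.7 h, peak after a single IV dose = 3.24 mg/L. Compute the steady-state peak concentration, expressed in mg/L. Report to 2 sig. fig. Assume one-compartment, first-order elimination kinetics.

k = ln2 / t½ = 0.693147 / 43.9 = 0.01579 h⁻¹
e^(−kτ) = e^(−0.01579 × 85.7) = 0.2584
Accumulation ratio R = 1 / (1 − e^(−kτ)) = 1 / (1 − 0.2584) = 1.348
Steady-state peak = C₀ × R = 3.24 × 1.348 = 4.368 mg/L

4.4 mg/L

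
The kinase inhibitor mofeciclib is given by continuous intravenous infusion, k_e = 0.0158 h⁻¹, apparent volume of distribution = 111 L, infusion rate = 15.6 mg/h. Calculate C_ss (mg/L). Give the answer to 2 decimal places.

8.89 mg/L

CL = k × Vd = 0.01580 × 111 = 1.754 L/h
At steady state Css = R₀ / CL = 15.6 / 1.754 = 8.894 mg/L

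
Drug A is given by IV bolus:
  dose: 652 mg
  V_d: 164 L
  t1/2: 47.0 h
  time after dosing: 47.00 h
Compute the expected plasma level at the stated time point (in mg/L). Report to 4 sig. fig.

1.988 mg/L

C₀ = Dose / Vd = 652.0 / 164 = 3.976 mg/L
k = ln2 / t½ = 0.693147 / 47.0 = 0.01475 h⁻¹
t / t½ = 47.00 / 47.0 = 1 half-lives
C = C₀ × (1/2)^1 = 3.976 × 0.5000 = 1.988 mg/L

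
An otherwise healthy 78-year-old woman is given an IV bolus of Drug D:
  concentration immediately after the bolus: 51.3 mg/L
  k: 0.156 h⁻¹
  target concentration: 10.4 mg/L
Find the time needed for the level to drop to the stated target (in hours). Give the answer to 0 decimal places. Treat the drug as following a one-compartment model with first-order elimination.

t = ln(C₀ / C) / k = ln(51.30 / 10.4) / 0.1560
  = ln(4.933) / 0.1560 = 1.596 / 0.1560 = 10.23 h

10 h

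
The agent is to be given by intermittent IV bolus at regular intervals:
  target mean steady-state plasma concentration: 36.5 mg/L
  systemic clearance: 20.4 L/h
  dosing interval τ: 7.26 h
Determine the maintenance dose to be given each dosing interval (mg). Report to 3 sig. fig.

5410 mg

At steady state, Dose/τ = Css × CL.
Dose = Css × CL × τ = 36.5 × 20.40 × 7.26 = 5406 mg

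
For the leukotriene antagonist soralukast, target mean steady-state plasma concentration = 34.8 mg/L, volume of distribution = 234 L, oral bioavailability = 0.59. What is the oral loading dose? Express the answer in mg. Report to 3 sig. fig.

LD = Css × Vd / F = 34.8 × 234 / 0.59 = 13800 mg

13800 mg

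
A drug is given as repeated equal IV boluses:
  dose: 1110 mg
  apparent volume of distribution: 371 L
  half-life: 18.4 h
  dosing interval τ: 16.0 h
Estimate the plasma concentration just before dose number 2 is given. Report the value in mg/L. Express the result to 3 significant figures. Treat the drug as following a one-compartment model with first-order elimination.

1.64 mg/L

C₀ per dose = Dose / Vd = 1110 / 371 = 2.992 mg/L
k = ln2 / t½ = 0.693147 / 18.4 = 0.03767 h⁻¹
Fraction remaining after one interval: r = e^(−kτ) = e^(−0.03767 × 16.0) = 0.5473
Before dose 2, 1 dose has been given (aged 1τ).
C_trough = C₀ × r = 2.992 × 0.5473 = 1.638 mg/L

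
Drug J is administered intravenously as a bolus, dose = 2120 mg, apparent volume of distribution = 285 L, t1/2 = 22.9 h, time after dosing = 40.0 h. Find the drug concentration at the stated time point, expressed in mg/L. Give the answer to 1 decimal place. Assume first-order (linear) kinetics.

2.2 mg/L

C₀ = Dose / Vd = 2120 / 285 = 7.439 mg/L
k = ln2 / t½ = 0.693147 / 22.9 = 0.03027 h⁻¹
C = C₀ · e^(−k·t) = 7.439 × e^(−0.03027 × 40.0)
  = 7.439 × 0.2980 = 2.217 mg/L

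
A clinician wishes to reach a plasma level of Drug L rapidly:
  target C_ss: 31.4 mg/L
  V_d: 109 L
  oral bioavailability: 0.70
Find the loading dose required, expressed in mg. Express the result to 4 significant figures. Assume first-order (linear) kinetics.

4889 mg

LD = Css × Vd / F = 31.4 × 109 / 0.70 = 4889 mg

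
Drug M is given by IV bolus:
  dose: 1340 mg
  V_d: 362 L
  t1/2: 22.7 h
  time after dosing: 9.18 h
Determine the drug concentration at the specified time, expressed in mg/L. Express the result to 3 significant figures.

2.80 mg/L

C₀ = Dose / Vd = 1340 / 362 = 3.702 mg/L
k = ln2 / t½ = 0.693147 / 22.7 = 0.03054 h⁻¹
C = C₀ · e^(−k·t) = 3.702 × e^(−0.03054 × 9.18)
  = 3.702 × 0.7555 = 2.797 mg/L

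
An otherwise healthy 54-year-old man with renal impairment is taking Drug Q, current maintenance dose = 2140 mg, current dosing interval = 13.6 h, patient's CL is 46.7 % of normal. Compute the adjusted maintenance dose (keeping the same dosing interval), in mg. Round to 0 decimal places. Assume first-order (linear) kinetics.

To keep the same average steady-state level, dosing rate must scale with clearance.
CL ratio = 46.7 / 100 = 0.4670
New dose (same interval) = 2140 × 0.4670 = 999.4 mg

999 mg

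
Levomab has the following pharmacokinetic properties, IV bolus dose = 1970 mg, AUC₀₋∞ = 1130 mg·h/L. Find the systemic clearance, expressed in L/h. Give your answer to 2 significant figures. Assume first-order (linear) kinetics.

1.7 L/h

CL = Dose / AUC = 1970 / 1130 = 1.743 L/h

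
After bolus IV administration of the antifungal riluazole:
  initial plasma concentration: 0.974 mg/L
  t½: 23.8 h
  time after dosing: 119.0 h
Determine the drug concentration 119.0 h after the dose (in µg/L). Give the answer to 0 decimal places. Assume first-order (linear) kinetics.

30 µg/L

k = ln2 / t½ = 0.693147 / 23.8 = 0.02912 h⁻¹
t / t½ = 119.0 / 23.8 = 5 half-lives
C = C₀ × (1/2)^5 = 0.9740 × 0.03125 = 0.03044 mg/L
Convert: 0.03044 mg/L × 1000 = 30.44 µg/L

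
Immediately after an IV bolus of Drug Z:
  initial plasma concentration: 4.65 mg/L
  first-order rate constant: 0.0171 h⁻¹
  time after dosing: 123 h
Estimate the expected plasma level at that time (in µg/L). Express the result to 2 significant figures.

C = C₀ · e^(−k·t) = 4.650 × e^(−0.01710 × 123)
  = 4.650 × 0.1221 = 0.5678 mg/L
Convert: 0.5678 mg/L × 1000 = 567.8 µg/L

570 µg/L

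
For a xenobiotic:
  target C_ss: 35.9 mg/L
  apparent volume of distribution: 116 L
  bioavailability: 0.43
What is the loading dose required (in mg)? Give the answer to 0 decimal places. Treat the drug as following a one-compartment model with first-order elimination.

9685 mg

LD = Css × Vd / F = 35.9 × 116 / 0.43 = 9685 mg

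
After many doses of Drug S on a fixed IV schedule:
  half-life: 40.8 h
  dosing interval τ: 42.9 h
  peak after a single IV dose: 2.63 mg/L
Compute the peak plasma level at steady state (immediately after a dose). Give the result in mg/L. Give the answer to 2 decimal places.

k = ln2 / t½ = 0.693147 / 40.8 = 0.01699 h⁻¹
e^(−kτ) = e^(−0.01699 × 42.9) = 0.4825
Accumulation ratio R = 1 / (1 − e^(−kτ)) = 1 / (1 − 0.4825) = 1.932
Steady-state peak = C₀ × R = 2.63 × 1.932 = 5.081 mg/L

5.08 mg/L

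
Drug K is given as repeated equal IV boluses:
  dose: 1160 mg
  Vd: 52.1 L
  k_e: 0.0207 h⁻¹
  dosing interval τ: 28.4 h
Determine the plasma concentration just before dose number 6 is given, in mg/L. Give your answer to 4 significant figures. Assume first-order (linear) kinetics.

C₀ per dose = Dose / Vd = 1160 / 52.1 = 22.26 mg/L
Fraction remaining after one interval: r = e^(−kτ) = e^(−0.02070 × 28.4) = 0.5555
Before dose 6, 5 doses have been given (aged 1τ, 2τ, 3τ, 4τ, 5τ).
C_trough = C₀ × (r + r² + … + r^5) = C₀ × r(1−r^5)/(1−r)
        = 22.26 × 0.5555 × (1 − 0.05290) / (1 − 0.5555) = 26.35 mg/L

26.35 mg/L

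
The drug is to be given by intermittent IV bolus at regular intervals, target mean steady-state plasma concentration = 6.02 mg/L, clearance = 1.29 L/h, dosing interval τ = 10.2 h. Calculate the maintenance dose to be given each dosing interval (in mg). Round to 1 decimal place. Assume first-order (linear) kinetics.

At steady state, Dose/τ = Css × CL.
Dose = Css × CL × τ = 6.02 × 1.290 × 10.2 = 79.21 mg

79.2 mg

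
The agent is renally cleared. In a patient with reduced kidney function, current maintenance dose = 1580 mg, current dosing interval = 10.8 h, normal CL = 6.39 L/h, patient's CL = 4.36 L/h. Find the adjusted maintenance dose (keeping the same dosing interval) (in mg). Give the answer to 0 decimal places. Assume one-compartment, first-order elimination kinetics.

To keep the same average steady-state level, dosing rate must scale with clearance.
CL ratio = 4.36 / 6.39 = 0.6823
New dose (same interval) = 1580 × 0.6823 = 1078 mg

1078 mg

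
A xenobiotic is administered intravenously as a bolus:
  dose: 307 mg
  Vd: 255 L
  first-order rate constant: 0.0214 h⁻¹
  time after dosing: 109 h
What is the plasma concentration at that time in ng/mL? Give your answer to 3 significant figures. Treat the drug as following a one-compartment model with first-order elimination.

117 ng/mL

C₀ = Dose / Vd = 307.0 / 255 = 1.204 mg/L
C = C₀ · e^(−k·t) = 1.204 × e^(−0.02140 × 109)
  = 1.204 × 0.09704 = 0.1168 mg/L
Convert: 0.1168 mg/L × 1000 = 116.8 ng/mL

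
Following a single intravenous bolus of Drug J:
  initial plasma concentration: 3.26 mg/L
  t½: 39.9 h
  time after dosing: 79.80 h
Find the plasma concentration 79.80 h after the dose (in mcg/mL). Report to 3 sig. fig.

0.815 mcg/mL

k = ln2 / t½ = 0.693147 / 39.9 = 0.01737 h⁻¹
t / t½ = 79.80 / 39.9 = 2 half-lives
C = C₀ × (1/2)^2 = 3.260 × 0.2500 = 0.8150 mg/L
(0.8150 mg/L = 0.8150 mcg/mL)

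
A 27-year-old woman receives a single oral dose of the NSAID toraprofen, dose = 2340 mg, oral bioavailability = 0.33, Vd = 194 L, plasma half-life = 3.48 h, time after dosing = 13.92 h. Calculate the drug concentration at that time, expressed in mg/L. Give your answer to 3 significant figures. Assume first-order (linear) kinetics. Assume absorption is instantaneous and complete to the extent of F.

Amount reaching circulation = F × Dose = 0.33 × 2340 = 772.2 mg
C₀ = F·Dose / Vd = 772.2 / 194 = 3.980 mg/L
k = ln2 / t½ = 0.693147 / 3.48 = 0.1992 h⁻¹
t / t½ = 13.92 / 3.48 = 4 half-lives
C = C₀ × (1/2)^4 = 3.980 × 0.06250 = 0.2488 mg/L

0.249 mg/L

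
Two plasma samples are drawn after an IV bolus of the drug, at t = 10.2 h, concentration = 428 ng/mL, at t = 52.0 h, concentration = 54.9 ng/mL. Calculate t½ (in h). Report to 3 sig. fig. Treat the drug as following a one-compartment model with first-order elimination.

k = ln(C₁/C₂) / (t₂ − t₁) = ln(428/54.9) / (52.0 − 10.2)
  = 2.054 / 41.80 = 0.04914 h⁻¹
t½ = ln2 / k = 0.693147 / 0.04914 = 14.11 h

14.1 h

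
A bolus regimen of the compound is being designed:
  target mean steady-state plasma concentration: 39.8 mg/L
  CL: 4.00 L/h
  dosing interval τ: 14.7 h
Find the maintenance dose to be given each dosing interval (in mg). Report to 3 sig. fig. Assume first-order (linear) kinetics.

2340 mg

At steady state, Dose/τ = Css × CL.
Dose = Css × CL × τ = 39.8 × 4.000 × 14.7 = 2340 mg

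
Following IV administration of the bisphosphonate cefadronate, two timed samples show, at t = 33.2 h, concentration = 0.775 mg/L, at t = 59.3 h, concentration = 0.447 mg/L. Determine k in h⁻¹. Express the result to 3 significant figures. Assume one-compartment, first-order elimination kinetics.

k = ln(C₁/C₂) / (t₂ − t₁) = ln(0.775/0.447) / (59.3 − 33.2)
  = 0.5503 / 26.10 = 0.02108 h⁻¹

0.0211 h⁻¹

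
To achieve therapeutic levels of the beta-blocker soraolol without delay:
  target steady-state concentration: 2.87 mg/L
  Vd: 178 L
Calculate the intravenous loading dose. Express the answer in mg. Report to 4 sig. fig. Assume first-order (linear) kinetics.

510.9 mg

LD = Css × Vd = 2.87 × 178 = 510.9 mg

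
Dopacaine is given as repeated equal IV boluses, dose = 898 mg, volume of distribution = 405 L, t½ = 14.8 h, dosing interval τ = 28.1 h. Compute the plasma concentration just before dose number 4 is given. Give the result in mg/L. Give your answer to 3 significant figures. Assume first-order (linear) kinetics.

0.797 mg/L

C₀ per dose = Dose / Vd = 898 / 405 = 2.217 mg/L
k = ln2 / t½ = 0.693147 / 14.8 = 0.04683 h⁻¹
Fraction remaining after one interval: r = e^(−kτ) = e^(−0.04683 × 28.1) = 0.2682
Before dose 4, 3 doses have been given (aged 1τ, 2τ, 3τ).
C_trough = C₀ × (r + r² + … + r^3) = C₀ × r(1−r^3)/(1−r)
        = 2.217 × 0.2682 × (1 − 0.01929) / (1 − 0.2682) = 0.7968 mg/L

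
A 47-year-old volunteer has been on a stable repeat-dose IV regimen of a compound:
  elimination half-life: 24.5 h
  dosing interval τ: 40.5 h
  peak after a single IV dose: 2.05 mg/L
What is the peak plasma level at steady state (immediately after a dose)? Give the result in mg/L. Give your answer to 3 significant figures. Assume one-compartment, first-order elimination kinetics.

k = ln2 / t½ = 0.693147 / 24.5 = 0.02829 h⁻¹
e^(−kτ) = e^(−0.02829 × 40.5) = 0.3180
Accumulation ratio R = 1 / (1 − e^(−kτ)) = 1 / (1 − 0.3180) = 1.466
Steady-state peak = C₀ × R = 2.05 × 1.466 = 3.005 mg/L

3.01 mg/L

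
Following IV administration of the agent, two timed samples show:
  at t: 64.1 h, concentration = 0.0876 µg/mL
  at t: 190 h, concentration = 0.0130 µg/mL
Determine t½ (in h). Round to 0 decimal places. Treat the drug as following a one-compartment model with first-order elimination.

k = ln(C₁/C₂) / (t₂ − t₁) = ln(0.0876/0.0130) / (190 − 64.1)
  = 1.908 / 125.9 = 0.01515 h⁻¹
t½ = ln2 / k = 0.693147 / 0.01515 = 45.75 h

46 h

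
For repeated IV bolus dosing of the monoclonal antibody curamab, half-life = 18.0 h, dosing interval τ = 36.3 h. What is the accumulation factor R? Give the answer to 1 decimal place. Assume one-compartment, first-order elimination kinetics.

k = ln2 / t½ = 0.693147 / 18.0 = 0.03851 h⁻¹
e^(−kτ) = e^(−0.03851 × 36.3) = 0.2471
Accumulation ratio R = 1 / (1 − e^(−kτ)) = 1 / (1 − 0.2471) = 1.328

1.3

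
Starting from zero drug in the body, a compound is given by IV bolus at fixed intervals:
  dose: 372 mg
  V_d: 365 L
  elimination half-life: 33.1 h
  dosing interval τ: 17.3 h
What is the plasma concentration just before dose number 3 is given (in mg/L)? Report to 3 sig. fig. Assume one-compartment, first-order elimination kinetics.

1.20 mg/L

C₀ per dose = Dose / Vd = 372 / 365 = 1.019 mg/L
k = ln2 / t½ = 0.693147 / 33.1 = 0.02094 h⁻¹
Fraction remaining after one interval: r = e^(−kτ) = e^(−0.02094 × 17.3) = 0.6961
Before dose 3, 2 doses have been given (aged 1τ, 2τ).
C_trough = C₀ × (r + r²) = 1.019 × (0.6961 + 0.4846) = 1.203 mg/L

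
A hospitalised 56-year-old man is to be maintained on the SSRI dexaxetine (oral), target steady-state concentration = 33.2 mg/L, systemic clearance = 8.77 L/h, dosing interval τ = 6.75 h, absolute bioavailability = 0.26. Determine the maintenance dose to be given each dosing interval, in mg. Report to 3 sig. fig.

7560 mg

At steady state, F × (Dose/τ) = Css × CL.
Dose = Css × CL × τ / F = 33.2 × 8.770 × 6.75 / 0.26 = 7559 mg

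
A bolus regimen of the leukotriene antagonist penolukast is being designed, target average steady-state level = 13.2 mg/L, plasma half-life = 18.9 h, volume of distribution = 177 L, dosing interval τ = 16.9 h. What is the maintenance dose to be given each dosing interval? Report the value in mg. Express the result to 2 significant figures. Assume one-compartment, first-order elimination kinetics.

1400 mg

k = ln2 / t½ = 0.693147 / 18.9 = 0.03667 h⁻¹
CL = k × Vd = 0.03667 × 177 = 6.491 L/h
At steady state, Dose/τ = Css × CL.
Dose = Css × CL × τ = 13.2 × 6.491 × 16.9 = 1448 mg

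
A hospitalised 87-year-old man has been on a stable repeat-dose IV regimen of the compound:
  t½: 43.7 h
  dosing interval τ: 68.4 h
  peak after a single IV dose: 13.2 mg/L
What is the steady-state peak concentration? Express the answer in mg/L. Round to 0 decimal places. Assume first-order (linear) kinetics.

k = ln2 / t½ = 0.693147 / 43.7 = 0.01586 h⁻¹
e^(−kτ) = e^(−0.01586 × 68.4) = 0.3380
Accumulation ratio R = 1 / (1 − e^(−kτ)) = 1 / (1 − 0.3380) = 1.511
Steady-state peak = C₀ × R = 13.2 × 1.511 = 19.95 mg/L

20 mg/L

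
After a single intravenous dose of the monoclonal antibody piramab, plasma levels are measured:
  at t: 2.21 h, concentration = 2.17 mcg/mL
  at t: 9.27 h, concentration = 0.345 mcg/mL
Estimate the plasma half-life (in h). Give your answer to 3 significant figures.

2.66 h

k = ln(C₁/C₂) / (t₂ − t₁) = ln(2.17/0.345) / (9.27 − 2.21)
  = 1.839 / 7.060 = 0.2605 h⁻¹
t½ = ln2 / k = 0.693147 / 0.2605 = 2.661 h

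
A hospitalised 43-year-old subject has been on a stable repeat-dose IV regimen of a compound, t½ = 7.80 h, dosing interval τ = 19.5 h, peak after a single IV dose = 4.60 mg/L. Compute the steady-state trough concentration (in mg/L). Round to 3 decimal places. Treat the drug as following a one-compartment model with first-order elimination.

k = ln2 / t½ = 0.693147 / 7.80 = 0.08887 h⁻¹
e^(−kτ) = e^(−0.08887 × 19.5) = 0.1768
Accumulation ratio R = 1 / (1 − e^(−kτ)) = 1 / (1 − 0.1768) = 1.215
Steady-state trough = C₀ × R × e^(−kτ) = 4.60 × 1.215 × 0.1768 = 0.9881 mg/L

0.988 mg/L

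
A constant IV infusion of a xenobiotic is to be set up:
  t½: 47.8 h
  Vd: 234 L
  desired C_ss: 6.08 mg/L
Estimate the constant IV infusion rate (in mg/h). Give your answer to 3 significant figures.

20.6 mg/h

k = ln2 / t½ = 0.693147 / 47.8 = 0.01450 h⁻¹
CL = k × Vd = 0.01450 × 234 = 3.393 L/h
At steady state, infusion rate R₀ = Css × CL = 6.08 × 3.393 = 20.63 mg/h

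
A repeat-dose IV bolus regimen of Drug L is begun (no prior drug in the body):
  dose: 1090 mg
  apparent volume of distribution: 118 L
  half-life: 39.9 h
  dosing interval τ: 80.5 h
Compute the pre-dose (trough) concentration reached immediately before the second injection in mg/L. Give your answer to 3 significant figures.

2.28 mg/L

C₀ per dose = Dose / Vd = 1090 / 118 = 9.237 mg/L
k = ln2 / t½ = 0.693147 / 39.9 = 0.01737 h⁻¹
Fraction remaining after one interval: r = e^(−kτ) = e^(−0.01737 × 80.5) = 0.2470
Before dose 2, 1 dose has been given (aged 1τ).
C_trough = C₀ × r = 9.237 × 0.2470 = 2.282 mg/L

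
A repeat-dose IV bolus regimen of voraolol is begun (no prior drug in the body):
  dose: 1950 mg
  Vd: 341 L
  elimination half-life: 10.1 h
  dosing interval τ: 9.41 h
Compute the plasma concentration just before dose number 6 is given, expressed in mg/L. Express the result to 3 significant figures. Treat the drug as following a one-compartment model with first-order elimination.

6.05 mg/L

C₀ per dose = Dose / Vd = 1950 / 341 = 5.718 mg/L
k = ln2 / t½ = 0.693147 / 10.1 = 0.06863 h⁻¹
Fraction remaining after one interval: r = e^(−kτ) = e^(−0.06863 × 9.41) = 0.5242
Before dose 6, 5 doses have been given (aged 1τ, 2τ, 3τ, 4τ, 5τ).
C_trough = C₀ × (r + r² + … + r^5) = C₀ × r(1−r^5)/(1−r)
        = 5.718 × 0.5242 × (1 − 0.03958) / (1 − 0.5242) = 6.050 mg/L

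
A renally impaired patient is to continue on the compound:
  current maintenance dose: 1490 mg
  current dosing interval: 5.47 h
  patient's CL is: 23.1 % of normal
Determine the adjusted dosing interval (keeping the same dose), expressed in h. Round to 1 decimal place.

23.7 h

To keep the same average steady-state level, dosing rate must scale with clearance.
CL ratio = 23.1 / 100 = 0.2310
New interval (same dose) = 5.47 / 0.2310 = 23.68 h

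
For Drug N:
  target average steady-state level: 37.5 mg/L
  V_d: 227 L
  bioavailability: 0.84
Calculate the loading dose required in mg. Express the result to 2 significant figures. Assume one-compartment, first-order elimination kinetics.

LD = Css × Vd / F = 37.5 × 227 / 0.84 = 10130 mg

10000 mg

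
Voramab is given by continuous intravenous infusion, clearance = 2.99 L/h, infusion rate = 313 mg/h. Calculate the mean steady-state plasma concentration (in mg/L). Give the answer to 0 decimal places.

At steady state Css = R₀ / CL = 313 / 2.990 = 104.7 mg/L

105 mg/L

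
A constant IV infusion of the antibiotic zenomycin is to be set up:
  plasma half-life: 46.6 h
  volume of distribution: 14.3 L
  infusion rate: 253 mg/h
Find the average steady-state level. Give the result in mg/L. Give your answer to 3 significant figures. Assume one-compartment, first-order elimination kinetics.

1190 mg/L

k = ln2 / t½ = 0.693147 / 46.6 = 0.01487 h⁻¹
CL = k × Vd = 0.01487 × 14.3 = 0.2126 L/h
At steady state Css = R₀ / CL = 253 / 0.2126 = 1190 mg/L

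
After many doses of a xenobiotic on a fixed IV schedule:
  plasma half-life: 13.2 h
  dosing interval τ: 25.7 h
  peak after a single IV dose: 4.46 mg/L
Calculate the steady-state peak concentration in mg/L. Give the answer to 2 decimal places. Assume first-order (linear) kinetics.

6.02 mg/L

k = ln2 / t½ = 0.693147 / 13.2 = 0.05251 h⁻¹
e^(−kτ) = e^(−0.05251 × 25.7) = 0.2594
Accumulation ratio R = 1 / (1 − e^(−kτ)) = 1 / (1 − 0.2594) = 1.350
Steady-state peak = C₀ × R = 4.46 × 1.350 = 6.021 mg/L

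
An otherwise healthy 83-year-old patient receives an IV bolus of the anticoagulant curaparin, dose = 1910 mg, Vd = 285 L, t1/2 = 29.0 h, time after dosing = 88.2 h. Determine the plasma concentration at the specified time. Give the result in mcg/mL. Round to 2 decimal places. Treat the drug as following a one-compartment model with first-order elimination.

C₀ = Dose / Vd = 1910 / 285 = 6.702 mg/L
k = ln2 / t½ = 0.693147 / 29.0 = 0.02390 h⁻¹
C = C₀ · e^(−k·t) = 6.702 × e^(−0.02390 × 88.2)
  = 6.702 × 0.1215 = 0.8143 mg/L
(0.8143 mg/L = 0.8143 mcg/mL)

0.81 mcg/mL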